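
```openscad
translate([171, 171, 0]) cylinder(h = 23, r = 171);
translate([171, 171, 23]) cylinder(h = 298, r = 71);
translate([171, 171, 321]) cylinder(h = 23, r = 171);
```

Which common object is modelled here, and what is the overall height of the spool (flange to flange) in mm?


A spool. The overall height is 344 mm.

Three coaxial cylinders, large–small–large — a spool. Two 23 mm flanges and a 298 mm core give 23 + 298 + 23 = 344 mm.


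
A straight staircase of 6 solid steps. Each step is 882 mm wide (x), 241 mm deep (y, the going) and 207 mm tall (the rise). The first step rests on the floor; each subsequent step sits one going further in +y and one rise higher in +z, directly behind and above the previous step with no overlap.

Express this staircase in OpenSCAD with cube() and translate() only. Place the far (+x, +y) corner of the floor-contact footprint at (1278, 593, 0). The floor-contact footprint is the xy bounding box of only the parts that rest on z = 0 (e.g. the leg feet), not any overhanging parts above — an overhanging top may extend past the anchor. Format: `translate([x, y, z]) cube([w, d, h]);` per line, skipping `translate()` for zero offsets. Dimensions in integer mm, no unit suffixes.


translate([396, 352, 0]) cube([882, 241, 207]);
translate([396, 593, 207]) cube([882, 241, 207]);
translate([396, 834, 414]) cube([882, 241, 207]);
translate([396, 1075, 621]) cube([882, 241, 207]);
translate([396, 1316, 828]) cube([882, 241, 207]);
translate([396, 1557, 1035]) cube([882, 241, 207]);


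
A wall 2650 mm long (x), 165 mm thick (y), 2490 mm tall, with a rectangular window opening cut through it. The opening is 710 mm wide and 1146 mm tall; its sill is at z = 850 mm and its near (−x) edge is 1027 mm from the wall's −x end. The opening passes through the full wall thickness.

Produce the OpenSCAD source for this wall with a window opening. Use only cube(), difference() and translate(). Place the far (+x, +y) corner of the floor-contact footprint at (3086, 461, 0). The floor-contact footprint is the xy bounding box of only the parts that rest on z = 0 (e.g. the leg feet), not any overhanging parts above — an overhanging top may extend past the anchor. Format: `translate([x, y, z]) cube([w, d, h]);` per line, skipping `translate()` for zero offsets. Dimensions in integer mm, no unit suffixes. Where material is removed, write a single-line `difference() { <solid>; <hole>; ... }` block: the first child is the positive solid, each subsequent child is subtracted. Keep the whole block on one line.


difference() { translate([436, 296, 0]) cube([2650, 165, 2490]); translate([1463, 296, 850]) cube([710, 165, 1146]); }


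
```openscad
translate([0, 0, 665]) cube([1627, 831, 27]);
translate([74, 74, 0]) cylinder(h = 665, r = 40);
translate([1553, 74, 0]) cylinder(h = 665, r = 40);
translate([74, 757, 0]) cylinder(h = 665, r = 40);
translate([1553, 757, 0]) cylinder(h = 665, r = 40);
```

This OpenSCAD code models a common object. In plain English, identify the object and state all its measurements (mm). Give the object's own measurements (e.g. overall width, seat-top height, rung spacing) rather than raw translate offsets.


A table: top 1627 mm (x) × 831 mm (y), 27 mm thick, upper face at z = 692 mm, on four round legs of 80 mm diameter, each leg's bounding box inset 34 mm from the nearest pair of top edges from z = 0 to the bottom of the top.


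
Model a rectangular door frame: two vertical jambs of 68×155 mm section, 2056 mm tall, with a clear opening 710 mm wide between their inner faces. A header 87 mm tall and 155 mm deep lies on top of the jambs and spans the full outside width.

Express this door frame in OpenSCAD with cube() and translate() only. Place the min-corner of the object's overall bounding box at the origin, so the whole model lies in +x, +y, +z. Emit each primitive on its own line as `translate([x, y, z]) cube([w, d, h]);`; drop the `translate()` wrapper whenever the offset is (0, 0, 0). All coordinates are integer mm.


cube([68, 155, 2056]);
translate([778, 0, 0]) cube([68, 155, 2056]);
translate([0, 0, 2056]) cube([846, 155, 87]);


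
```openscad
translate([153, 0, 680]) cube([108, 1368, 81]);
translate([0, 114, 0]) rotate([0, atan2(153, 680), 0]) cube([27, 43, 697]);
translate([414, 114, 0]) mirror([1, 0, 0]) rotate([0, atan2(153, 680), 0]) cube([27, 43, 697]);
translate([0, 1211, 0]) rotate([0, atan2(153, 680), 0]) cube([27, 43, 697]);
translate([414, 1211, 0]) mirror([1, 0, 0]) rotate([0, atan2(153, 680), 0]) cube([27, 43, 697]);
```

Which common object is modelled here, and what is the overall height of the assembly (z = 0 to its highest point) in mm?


A sawhorse. The overall height is 761 mm.

A beam across two mirrored pairs of raked legs — a sawhorse. The beam's underside is at z = 680 (matching the legs' vertical rise in atan2(153, 680)) and the beam is 81 mm tall, so its top is at 680 + 81 = 761 mm. The raked legs top out at the beam's underside, so that is the highest point.


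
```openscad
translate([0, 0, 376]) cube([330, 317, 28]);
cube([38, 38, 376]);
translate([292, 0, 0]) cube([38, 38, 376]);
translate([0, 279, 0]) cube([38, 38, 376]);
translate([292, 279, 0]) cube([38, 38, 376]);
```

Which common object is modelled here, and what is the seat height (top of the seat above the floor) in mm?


A stool. The seat height is 404 mm.

A 330×317×28 slab at z = 376 on four corner posts — a stool. The seat top is 376 + 28 = 404 mm.


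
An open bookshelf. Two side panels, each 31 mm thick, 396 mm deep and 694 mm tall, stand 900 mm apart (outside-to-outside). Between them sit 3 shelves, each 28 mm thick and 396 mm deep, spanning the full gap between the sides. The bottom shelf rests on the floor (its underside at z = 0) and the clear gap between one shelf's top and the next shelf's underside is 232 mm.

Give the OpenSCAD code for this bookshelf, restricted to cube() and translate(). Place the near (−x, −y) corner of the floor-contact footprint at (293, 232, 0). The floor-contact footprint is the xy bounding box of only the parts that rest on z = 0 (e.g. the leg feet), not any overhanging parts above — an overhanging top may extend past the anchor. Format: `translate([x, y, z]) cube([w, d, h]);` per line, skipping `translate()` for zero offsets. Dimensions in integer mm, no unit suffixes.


translate([293, 232, 0]) cube([31, 396, 694]);
translate([1162, 232, 0]) cube([31, 396, 694]);
translate([324, 232, 0]) cube([838, 396, 28]);
translate([324, 232, 260]) cube([838, 396, 28]);
translate([324, 232, 520]) cube([838, 396, 28]);


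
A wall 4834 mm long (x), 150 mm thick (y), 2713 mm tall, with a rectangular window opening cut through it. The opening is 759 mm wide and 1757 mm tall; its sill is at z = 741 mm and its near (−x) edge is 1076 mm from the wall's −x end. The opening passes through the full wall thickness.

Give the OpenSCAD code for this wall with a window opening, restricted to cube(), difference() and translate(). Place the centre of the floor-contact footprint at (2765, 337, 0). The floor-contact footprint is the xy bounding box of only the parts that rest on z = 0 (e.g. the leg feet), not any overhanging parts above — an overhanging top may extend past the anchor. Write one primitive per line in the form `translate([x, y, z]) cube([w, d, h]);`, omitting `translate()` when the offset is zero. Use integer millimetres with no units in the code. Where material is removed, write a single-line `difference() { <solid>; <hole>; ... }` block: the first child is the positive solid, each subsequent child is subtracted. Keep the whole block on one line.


difference() { translate([348, 262, 0]) cube([4834, 150, 2713]); translate([1424, 262, 741]) cube([759, 150, 1757]); }


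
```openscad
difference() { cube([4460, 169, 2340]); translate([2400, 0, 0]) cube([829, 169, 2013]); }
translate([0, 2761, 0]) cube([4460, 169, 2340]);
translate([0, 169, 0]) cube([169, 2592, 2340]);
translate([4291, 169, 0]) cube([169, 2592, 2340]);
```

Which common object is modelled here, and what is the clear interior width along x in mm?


A single room. The interior width is 4122 mm.

Four walls enclosing a rectangle with a door in the front wall — a room. Outside width 4460 minus two 169 mm walls gives 4122 mm.


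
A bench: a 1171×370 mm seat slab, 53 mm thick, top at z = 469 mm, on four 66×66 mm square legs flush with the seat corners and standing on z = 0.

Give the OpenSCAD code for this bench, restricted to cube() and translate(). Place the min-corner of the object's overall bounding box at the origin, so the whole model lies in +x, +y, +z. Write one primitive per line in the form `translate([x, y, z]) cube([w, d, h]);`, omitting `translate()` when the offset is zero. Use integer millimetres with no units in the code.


translate([0, 0, 416]) cube([1171, 370, 53]);
cube([66, 66, 416]);
translate([0, 304, 0]) cube([66, 66, 416]);
translate([1105, 0, 0]) cube([66, 66, 416]);
translate([1105, 304, 0]) cube([66, 66, 416]);


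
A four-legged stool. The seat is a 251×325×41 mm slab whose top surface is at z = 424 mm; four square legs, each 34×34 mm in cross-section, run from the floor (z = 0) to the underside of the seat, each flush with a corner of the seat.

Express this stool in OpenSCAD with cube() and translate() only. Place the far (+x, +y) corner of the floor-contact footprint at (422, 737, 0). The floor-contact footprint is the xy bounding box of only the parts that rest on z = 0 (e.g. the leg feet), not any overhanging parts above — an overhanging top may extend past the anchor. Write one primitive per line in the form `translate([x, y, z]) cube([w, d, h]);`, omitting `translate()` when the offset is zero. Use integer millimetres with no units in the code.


translate([171, 412, 383]) cube([251, 325, 41]);
translate([171, 412, 0]) cube([34, 34, 383]);
translate([388, 412, 0]) cube([34, 34, 383]);
translate([171, 703, 0]) cube([34, 34, 383]);
translate([388, 703, 0]) cube([34, 34, 383]);


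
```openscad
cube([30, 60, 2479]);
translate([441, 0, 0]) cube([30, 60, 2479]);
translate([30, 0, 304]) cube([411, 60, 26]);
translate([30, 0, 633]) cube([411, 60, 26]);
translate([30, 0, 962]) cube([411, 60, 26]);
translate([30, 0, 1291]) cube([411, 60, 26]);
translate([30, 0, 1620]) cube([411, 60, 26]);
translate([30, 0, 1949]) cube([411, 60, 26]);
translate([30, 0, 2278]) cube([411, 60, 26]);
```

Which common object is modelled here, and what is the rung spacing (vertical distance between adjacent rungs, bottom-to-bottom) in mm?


A ladder. The rung spacing is 329 mm.

Two tall 30×60 posts with 7 short bars between them — a ladder. Adjacent rungs sit at z = 304 and z = 633, so the spacing is 633 − 304 = 329 mm.


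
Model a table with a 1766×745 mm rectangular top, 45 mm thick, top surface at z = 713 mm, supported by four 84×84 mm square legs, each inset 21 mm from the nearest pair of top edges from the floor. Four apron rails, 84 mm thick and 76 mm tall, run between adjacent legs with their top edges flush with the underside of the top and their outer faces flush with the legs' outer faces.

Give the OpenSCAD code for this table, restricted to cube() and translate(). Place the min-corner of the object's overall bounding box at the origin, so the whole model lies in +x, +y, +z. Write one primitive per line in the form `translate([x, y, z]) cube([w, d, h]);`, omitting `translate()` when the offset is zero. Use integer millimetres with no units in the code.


translate([0, 0, 668]) cube([1766, 745, 45]);
translate([21, 21, 0]) cube([84, 84, 668]);
translate([1661, 21, 0]) cube([84, 84, 668]);
translate([21, 640, 0]) cube([84, 84, 668]);
translate([1661, 640, 0]) cube([84, 84, 668]);
translate([105, 21, 592]) cube([1556, 84, 76]);
translate([105, 640, 592]) cube([1556, 84, 76]);
translate([21, 105, 592]) cube([84, 535, 76]);
translate([1661, 105, 592]) cube([84, 535, 76]);


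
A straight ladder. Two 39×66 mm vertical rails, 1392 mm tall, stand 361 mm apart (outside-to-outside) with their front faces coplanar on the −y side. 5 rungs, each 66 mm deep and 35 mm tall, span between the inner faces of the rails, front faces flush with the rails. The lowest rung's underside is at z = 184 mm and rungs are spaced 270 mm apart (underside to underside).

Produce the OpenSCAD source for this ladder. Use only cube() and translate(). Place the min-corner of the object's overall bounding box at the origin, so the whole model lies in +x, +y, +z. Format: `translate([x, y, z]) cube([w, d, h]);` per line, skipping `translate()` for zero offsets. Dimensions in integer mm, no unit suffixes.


// rung span = 361 - 2*39 = 283
// rung[k] z = 184 + k*270
cube([39, 66, 1392]);
translate([322, 0, 0]) cube([39, 66, 1392]);
translate([39, 0, 184]) cube([283, 66, 35]);
translate([39, 0, 454]) cube([283, 66, 35]);
translate([39, 0, 724]) cube([283, 66, 35]);
translate([39, 0, 994]) cube([283, 66, 35]);
translate([39, 0, 1264]) cube([283, 66, 35]);


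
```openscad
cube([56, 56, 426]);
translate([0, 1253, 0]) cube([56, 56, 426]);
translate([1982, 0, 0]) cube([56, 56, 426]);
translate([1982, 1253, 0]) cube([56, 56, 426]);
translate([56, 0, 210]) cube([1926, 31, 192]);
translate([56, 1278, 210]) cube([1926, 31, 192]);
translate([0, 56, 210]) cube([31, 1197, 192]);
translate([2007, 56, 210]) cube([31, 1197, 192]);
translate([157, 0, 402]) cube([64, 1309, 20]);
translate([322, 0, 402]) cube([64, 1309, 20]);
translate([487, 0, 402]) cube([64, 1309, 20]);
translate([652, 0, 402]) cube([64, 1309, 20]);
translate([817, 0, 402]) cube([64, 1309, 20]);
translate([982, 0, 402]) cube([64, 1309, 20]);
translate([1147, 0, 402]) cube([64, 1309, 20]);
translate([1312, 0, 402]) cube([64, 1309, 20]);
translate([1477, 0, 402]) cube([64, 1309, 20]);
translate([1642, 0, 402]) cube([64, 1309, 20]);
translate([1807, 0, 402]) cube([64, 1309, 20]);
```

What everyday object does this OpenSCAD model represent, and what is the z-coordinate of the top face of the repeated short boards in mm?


A bed frame. The slat-top height is 422 mm.

Four posts, four rails, and a row of slats — a bed frame. Slats sit on the rails at z = 210 + 192 = 402; with slat thickness 20, the top is 422 mm.


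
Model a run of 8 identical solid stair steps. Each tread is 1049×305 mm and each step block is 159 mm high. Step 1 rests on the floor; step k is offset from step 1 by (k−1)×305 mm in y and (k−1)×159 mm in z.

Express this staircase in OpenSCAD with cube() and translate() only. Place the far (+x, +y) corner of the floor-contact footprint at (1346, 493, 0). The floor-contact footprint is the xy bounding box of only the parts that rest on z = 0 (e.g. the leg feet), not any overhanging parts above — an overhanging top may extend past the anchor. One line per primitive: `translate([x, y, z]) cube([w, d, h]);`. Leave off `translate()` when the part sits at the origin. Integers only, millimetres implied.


translate([297, 188, 0]) cube([1049, 305, 159]);
translate([297, 493, 159]) cube([1049, 305, 159]);
translate([297, 798, 318]) cube([1049, 305, 159]);
translate([297, 1103, 477]) cube([1049, 305, 159]);
translate([297, 1408, 636]) cube([1049, 305, 159]);
translate([297, 1713, 795]) cube([1049, 305, 159]);
translate([297, 2018, 954]) cube([1049, 305, 159]);
translate([297, 2323, 1113]) cube([1049, 305, 159]);


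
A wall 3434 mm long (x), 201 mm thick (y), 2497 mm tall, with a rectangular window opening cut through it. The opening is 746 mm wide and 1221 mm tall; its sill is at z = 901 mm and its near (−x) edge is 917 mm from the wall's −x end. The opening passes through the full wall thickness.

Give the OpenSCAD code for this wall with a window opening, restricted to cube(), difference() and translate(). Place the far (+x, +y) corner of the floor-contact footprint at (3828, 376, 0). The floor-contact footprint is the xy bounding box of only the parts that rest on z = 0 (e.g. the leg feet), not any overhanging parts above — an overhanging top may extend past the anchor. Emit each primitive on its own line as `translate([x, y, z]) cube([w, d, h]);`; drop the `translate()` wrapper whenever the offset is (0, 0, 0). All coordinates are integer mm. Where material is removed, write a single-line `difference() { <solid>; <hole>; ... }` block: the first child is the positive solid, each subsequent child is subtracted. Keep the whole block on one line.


difference() { translate([394, 175, 0]) cube([3434, 201, 2497]); translate([1311, 175, 901]) cube([746, 201, 1221]); }


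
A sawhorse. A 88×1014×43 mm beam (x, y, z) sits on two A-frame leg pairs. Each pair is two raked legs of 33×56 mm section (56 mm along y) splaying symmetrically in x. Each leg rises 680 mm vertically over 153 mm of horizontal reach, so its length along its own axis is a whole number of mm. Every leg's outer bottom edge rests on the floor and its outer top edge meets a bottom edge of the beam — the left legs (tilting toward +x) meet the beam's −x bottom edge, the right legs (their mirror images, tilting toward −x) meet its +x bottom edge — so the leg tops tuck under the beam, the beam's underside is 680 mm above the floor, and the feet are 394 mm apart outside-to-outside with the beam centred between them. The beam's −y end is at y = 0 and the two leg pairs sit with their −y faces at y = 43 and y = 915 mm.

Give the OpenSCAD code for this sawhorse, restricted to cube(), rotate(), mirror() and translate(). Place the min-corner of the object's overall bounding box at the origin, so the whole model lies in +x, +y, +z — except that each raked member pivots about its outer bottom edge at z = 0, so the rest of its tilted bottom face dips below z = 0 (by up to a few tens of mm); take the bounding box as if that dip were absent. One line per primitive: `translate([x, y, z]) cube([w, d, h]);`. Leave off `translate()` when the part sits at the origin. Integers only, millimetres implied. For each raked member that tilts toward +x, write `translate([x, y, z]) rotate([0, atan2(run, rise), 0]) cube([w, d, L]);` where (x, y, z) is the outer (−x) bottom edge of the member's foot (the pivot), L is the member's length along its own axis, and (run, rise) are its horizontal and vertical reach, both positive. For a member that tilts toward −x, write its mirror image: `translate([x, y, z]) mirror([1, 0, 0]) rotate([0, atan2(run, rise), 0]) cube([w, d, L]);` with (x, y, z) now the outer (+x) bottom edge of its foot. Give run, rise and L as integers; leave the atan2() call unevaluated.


// leg length = √(153² + 680²) = 697
// right-leg outer foot x = 2·153 + 88 = 394
// beam min-corner = (153, 0, 680)
translate([153, 0, 680]) cube([88, 1014, 43]);
translate([0, 43, 0]) rotate([0, atan2(153, 680), 0]) cube([33, 56, 697]);
translate([394, 43, 0]) mirror([1, 0, 0]) rotate([0, atan2(153, 680), 0]) cube([33, 56, 697]);
translate([0, 915, 0]) rotate([0, atan2(153, 680), 0]) cube([33, 56, 697]);
translate([394, 915, 0]) mirror([1, 0, 0]) rotate([0, atan2(153, 680), 0]) cube([33, 56, 697]);


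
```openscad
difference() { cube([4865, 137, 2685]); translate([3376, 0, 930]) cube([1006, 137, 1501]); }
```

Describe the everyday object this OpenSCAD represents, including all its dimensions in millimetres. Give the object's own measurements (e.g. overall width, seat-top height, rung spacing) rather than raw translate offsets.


A wall 4865 mm long (x), 137 mm thick (y), 2685 mm tall, with a rectangular window opening cut through it. The opening is 1006 mm wide and 1501 mm tall; its sill is at z = 930 mm and its near (−x) edge is 3376 mm from the wall's −x end. The opening passes through the full wall thickness.


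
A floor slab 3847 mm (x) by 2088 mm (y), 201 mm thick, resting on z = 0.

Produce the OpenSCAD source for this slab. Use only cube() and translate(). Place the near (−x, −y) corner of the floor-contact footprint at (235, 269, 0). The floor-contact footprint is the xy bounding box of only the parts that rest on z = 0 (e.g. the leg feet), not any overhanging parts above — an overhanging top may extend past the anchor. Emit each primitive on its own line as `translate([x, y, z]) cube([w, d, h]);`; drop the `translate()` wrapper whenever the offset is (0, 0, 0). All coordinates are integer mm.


translate([235, 269, 0]) cube([3847, 2088, 201]);


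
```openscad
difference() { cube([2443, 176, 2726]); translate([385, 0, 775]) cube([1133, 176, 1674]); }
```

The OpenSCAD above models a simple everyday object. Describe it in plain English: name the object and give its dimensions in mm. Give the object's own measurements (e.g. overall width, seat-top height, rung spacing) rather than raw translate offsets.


A wall 2443 mm long (x), 176 mm thick (y), 2726 mm tall, with a rectangular window opening cut through it. The opening is 1133 mm wide and 1674 mm tall; its sill is at z = 775 mm and its near (−x) edge is 385 mm from the wall's −x end. The opening passes through the full wall thickness.


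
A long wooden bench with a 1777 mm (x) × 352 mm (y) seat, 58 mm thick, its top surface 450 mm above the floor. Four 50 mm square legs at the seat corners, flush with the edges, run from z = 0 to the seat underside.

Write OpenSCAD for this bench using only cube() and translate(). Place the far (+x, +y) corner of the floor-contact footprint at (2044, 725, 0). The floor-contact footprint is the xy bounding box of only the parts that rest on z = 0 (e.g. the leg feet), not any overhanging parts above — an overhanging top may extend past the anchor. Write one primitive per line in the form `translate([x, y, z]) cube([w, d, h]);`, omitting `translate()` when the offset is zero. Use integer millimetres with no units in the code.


// leg_h = 450 − 58 = 392
translate([267, 373, 392]) cube([1777, 352, 58]);
translate([267, 373, 0]) cube([50, 50, 392]);
translate([267, 675, 0]) cube([50, 50, 392]);
translate([1994, 373, 0]) cube([50, 50, 392]);
translate([1994, 675, 0]) cube([50, 50, 392]);


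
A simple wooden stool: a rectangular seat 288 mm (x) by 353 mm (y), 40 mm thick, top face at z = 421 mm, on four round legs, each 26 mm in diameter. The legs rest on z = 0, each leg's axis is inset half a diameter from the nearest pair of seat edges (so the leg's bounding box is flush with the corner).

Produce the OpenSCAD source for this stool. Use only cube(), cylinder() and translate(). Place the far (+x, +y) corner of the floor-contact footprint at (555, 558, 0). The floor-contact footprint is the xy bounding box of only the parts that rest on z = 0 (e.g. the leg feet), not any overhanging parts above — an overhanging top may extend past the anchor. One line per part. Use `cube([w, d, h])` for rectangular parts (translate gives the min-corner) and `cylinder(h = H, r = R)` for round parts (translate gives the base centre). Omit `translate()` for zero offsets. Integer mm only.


// leg_h = 421 - 40 = 381
translate([267, 205, 381]) cube([288, 353, 40]);
translate([280, 218, 0]) cylinder(h = 381, r = 13);
translate([542, 218, 0]) cylinder(h = 381, r = 13);
translate([280, 545, 0]) cylinder(h = 381, r = 13);
translate([542, 545, 0]) cylinder(h = 381, r = 13);


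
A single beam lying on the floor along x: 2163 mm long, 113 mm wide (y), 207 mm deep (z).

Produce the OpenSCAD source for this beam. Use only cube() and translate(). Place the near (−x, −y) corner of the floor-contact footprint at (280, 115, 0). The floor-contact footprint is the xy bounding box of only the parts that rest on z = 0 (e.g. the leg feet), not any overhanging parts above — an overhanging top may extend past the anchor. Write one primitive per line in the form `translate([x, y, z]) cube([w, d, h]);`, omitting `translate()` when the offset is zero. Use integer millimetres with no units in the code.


translate([280, 115, 0]) cube([2163, 113, 207]);


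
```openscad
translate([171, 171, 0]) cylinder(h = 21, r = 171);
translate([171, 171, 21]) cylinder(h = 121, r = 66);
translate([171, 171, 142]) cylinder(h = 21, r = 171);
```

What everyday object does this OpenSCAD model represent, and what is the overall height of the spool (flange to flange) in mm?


A spool. The overall height is 163 mm.

Three coaxial cylinders, large–small–large — a spool. Two 21 mm flanges and a 121 mm core give 21 + 121 + 21 = 163 mm.


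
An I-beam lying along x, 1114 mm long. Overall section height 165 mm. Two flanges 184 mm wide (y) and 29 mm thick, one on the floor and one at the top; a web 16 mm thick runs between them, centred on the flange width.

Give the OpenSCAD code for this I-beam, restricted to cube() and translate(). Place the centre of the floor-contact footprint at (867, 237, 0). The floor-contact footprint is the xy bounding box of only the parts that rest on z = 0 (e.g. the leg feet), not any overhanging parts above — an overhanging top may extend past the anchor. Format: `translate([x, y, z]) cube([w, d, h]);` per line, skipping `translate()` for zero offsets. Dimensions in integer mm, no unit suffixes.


translate([310, 145, 0]) cube([1114, 184, 29]);
translate([310, 229, 29]) cube([1114, 16, 107]);
translate([310, 145, 136]) cube([1114, 184, 29]);


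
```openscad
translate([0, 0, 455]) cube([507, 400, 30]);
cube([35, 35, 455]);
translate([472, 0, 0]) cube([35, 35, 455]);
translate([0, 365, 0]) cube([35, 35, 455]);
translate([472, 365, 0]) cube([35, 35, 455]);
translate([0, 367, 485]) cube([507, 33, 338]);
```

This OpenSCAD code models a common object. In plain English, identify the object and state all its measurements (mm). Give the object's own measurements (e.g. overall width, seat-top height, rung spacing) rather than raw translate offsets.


A chair. The seat is a 507×400×30 mm slab with its top at z = 485 mm, on four 35×35 mm corner legs (flush with the seat edges, standing on z = 0). A flat backrest 33 mm thick, 338 mm tall, spans the full seat width and rises from the seat top along its +y edge, rear face flush with the rear of the seat.


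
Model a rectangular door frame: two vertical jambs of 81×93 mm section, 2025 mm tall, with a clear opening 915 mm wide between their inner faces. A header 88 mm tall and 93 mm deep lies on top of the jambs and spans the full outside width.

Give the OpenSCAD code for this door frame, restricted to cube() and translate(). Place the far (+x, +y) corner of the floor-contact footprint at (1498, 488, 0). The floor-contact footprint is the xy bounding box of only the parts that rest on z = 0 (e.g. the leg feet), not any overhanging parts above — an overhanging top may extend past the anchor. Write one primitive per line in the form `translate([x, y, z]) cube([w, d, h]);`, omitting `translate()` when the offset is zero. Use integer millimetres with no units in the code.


translate([421, 395, 0]) cube([81, 93, 2025]);
translate([1417, 395, 0]) cube([81, 93, 2025]);
translate([421, 395, 2025]) cube([1077, 93, 88]);


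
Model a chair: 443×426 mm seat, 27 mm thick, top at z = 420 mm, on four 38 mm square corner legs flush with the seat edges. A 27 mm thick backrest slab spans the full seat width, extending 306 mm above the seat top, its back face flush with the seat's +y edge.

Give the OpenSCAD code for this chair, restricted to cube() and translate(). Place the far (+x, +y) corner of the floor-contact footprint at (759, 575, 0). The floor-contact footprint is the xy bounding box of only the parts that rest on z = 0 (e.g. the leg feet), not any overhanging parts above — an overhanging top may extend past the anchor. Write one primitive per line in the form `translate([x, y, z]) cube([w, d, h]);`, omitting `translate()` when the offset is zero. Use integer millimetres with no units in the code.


translate([316, 149, 393]) cube([443, 426, 27]);
translate([316, 149, 0]) cube([38, 38, 393]);
translate([721, 149, 0]) cube([38, 38, 393]);
translate([316, 537, 0]) cube([38, 38, 393]);
translate([721, 537, 0]) cube([38, 38, 393]);
translate([316, 548, 420]) cube([443, 27, 306]);


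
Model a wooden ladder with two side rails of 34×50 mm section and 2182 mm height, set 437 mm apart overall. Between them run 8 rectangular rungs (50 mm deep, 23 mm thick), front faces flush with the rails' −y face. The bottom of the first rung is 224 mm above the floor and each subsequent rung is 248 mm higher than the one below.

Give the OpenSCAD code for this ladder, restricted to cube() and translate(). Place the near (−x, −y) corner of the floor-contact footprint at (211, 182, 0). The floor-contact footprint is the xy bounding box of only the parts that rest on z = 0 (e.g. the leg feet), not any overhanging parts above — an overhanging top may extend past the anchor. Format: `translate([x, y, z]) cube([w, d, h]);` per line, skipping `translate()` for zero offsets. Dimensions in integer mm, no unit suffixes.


translate([211, 182, 0]) cube([34, 50, 2182]);
translate([614, 182, 0]) cube([34, 50, 2182]);
translate([245, 182, 224]) cube([369, 50, 23]);
translate([245, 182, 472]) cube([369, 50, 23]);
translate([245, 182, 720]) cube([369, 50, 23]);
translate([245, 182, 968]) cube([369, 50, 23]);
translate([245, 182, 1216]) cube([369, 50, 23]);
translate([245, 182, 1464]) cube([369, 50, 23]);
translate([245, 182, 1712]) cube([369, 50, 23]);
translate([245, 182, 1960]) cube([369, 50, 23]);


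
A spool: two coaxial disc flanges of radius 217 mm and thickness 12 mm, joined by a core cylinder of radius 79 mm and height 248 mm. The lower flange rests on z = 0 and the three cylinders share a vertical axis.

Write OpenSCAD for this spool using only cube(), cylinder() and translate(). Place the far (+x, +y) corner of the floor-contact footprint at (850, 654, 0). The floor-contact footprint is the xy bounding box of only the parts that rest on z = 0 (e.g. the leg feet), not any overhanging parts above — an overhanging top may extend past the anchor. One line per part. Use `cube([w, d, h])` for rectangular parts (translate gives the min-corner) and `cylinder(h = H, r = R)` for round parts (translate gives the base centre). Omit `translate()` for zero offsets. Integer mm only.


translate([633, 437, 0]) cylinder(h = 12, r = 217);
translate([633, 437, 12]) cylinder(h = 248, r = 79);
translate([633, 437, 260]) cylinder(h = 12, r = 217);


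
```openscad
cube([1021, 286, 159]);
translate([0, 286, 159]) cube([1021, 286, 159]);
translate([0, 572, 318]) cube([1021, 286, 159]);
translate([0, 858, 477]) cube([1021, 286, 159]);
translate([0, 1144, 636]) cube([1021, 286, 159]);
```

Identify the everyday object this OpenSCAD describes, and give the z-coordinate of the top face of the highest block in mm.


A staircase. The total rise is 795 mm.

5 identical blocks, each offset up and back from the previous — a staircase. Each step is 159 mm tall and there are 5 of them, so the total rise is 5 × 159 = 795 mm.


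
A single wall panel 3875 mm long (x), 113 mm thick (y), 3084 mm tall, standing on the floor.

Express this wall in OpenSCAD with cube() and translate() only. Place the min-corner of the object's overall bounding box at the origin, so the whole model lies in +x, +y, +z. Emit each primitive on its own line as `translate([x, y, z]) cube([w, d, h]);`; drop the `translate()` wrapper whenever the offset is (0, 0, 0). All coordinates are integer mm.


cube([3875, 113, 3084]);


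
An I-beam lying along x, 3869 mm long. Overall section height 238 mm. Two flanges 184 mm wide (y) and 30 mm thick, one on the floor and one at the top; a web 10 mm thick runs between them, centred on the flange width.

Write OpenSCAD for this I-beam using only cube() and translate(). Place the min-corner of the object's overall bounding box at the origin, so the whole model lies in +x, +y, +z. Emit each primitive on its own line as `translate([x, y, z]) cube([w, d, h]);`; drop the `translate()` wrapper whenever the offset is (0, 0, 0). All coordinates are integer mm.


cube([3869, 184, 30]);
translate([0, 87, 30]) cube([3869, 10, 178]);
translate([0, 0, 208]) cube([3869, 184, 30]);


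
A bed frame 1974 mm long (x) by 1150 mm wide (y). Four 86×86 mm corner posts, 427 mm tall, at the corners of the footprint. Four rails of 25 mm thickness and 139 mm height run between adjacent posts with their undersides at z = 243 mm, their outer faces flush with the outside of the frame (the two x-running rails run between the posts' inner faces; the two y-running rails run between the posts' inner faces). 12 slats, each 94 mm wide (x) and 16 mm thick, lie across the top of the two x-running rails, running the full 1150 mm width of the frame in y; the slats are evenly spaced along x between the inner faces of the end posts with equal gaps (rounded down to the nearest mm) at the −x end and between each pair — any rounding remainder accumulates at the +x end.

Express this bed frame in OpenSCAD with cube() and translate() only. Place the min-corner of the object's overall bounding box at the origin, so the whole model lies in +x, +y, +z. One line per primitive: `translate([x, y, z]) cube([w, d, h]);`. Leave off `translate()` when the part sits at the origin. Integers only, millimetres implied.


// slat z = rail_z + rail_h = 243 + 139 = 382
// slat gap = ⌊(1802 − 12·94) / 13⌋ = 51
cube([86, 86, 427]);
translate([0, 1064, 0]) cube([86, 86, 427]);
translate([1888, 0, 0]) cube([86, 86, 427]);
translate([1888, 1064, 0]) cube([86, 86, 427]);
translate([86, 0, 243]) cube([1802, 25, 139]);
translate([86, 1125, 243]) cube([1802, 25, 139]);
translate([0, 86, 243]) cube([25, 978, 139]);
translate([1949, 86, 243]) cube([25, 978, 139]);
translate([137, 0, 382]) cube([94, 1150, 16]);
translate([282, 0, 382]) cube([94, 1150, 16]);
translate([427, 0, 382]) cube([94, 1150, 16]);
translate([572, 0, 382]) cube([94, 1150, 16]);
translate([717, 0, 382]) cube([94, 1150, 16]);
translate([862, 0, 382]) cube([94, 1150, 16]);
translate([1007, 0, 382]) cube([94, 1150, 16]);
translate([1152, 0, 382]) cube([94, 1150, 16]);
translate([1297, 0, 382]) cube([94, 1150, 16]);
translate([1442, 0, 382]) cube([94, 1150, 16]);
translate([1587, 0, 382]) cube([94, 1150, 16]);
translate([1732, 0, 382]) cube([94, 1150, 16]);


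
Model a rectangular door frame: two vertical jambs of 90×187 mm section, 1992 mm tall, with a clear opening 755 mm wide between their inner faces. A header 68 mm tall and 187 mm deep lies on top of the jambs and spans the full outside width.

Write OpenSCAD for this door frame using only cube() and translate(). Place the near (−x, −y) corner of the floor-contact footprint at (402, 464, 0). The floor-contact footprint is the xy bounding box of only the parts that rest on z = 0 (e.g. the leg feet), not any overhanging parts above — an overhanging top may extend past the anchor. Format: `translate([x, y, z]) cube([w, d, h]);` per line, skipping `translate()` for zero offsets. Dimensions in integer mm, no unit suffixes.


translate([402, 464, 0]) cube([90, 187, 1992]);
translate([1247, 464, 0]) cube([90, 187, 1992]);
translate([402, 464, 1992]) cube([935, 187, 68]);


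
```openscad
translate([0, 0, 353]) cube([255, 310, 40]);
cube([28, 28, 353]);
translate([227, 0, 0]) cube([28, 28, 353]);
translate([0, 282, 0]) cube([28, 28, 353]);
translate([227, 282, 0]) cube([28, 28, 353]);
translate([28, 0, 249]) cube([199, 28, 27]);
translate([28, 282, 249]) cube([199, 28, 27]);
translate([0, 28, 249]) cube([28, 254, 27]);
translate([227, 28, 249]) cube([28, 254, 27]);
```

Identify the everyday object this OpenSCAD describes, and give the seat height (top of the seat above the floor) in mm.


A stool. The seat height is 393 mm.

A 255×310×40 slab at z = 353 on four corner posts — a stool. The seat top is 353 + 40 = 393 mm.


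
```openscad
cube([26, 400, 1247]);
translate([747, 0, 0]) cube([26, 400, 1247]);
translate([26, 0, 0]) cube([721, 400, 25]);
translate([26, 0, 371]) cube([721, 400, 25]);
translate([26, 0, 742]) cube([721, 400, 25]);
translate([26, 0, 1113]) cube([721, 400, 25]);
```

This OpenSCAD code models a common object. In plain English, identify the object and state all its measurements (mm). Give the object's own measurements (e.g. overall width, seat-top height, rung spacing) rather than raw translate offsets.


An open bookshelf. Two side panels, each 26 mm thick, 400 mm deep and 1247 mm tall, stand 773 mm apart (outside-to-outside). Between them sit 4 shelves, each 25 mm thick and 400 mm deep, spanning the full gap between the sides. The bottom shelf rests on the floor (its underside at z = 0) and the clear gap between one shelf's top and the next shelf's underside is 346 mm.


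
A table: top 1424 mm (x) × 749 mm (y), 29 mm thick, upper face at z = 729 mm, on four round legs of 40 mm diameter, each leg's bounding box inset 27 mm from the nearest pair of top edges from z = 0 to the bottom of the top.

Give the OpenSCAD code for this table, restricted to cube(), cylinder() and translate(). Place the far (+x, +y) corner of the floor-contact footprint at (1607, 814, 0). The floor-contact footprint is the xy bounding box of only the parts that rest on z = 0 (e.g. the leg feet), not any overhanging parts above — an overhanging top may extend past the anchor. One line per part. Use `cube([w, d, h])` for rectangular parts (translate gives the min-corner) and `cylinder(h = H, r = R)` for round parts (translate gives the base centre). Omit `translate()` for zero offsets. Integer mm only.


translate([210, 92, 700]) cube([1424, 749, 29]);
translate([257, 139, 0]) cylinder(h = 700, r = 20);
translate([1587, 139, 0]) cylinder(h = 700, r = 20);
translate([257, 794, 0]) cylinder(h = 700, r = 20);
translate([1587, 794, 0]) cylinder(h = 700, r = 20);


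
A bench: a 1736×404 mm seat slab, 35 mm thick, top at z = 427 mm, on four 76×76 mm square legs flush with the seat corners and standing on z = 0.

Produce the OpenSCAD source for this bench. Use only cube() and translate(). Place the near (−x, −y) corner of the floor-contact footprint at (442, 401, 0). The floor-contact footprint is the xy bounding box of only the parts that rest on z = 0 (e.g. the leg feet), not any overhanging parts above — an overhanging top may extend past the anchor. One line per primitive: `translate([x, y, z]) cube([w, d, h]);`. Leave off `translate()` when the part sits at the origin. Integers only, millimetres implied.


translate([442, 401, 392]) cube([1736, 404, 35]);
translate([442, 401, 0]) cube([76, 76, 392]);
translate([442, 729, 0]) cube([76, 76, 392]);
translate([2102, 401, 0]) cube([76, 76, 392]);
translate([2102, 729, 0]) cube([76, 76, 392]);


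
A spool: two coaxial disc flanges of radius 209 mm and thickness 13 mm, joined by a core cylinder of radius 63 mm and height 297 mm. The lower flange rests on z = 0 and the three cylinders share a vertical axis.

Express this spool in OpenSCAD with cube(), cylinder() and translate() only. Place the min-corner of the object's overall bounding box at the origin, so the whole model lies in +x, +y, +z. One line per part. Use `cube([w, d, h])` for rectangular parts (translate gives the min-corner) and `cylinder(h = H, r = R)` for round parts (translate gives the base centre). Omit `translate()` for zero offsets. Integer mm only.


translate([209, 209, 0]) cylinder(h = 13, r = 209);
translate([209, 209, 13]) cylinder(h = 297, r = 63);
translate([209, 209, 310]) cylinder(h = 13, r = 209);


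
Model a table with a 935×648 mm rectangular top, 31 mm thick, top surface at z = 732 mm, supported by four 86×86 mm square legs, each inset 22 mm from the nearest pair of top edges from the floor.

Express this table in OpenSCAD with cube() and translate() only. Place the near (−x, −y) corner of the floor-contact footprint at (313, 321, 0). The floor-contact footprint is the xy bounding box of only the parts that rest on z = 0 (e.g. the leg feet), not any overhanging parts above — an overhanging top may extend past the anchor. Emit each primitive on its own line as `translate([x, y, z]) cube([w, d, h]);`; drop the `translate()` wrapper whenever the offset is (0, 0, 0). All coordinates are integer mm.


// leg_h = 732 - 31 = 701
translate([291, 299, 701]) cube([935, 648, 31]);
translate([313, 321, 0]) cube([86, 86, 701]);
translate([1118, 321, 0]) cube([86, 86, 701]);
translate([313, 839, 0]) cube([86, 86, 701]);
translate([1118, 839, 0]) cube([86, 86, 701]);
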